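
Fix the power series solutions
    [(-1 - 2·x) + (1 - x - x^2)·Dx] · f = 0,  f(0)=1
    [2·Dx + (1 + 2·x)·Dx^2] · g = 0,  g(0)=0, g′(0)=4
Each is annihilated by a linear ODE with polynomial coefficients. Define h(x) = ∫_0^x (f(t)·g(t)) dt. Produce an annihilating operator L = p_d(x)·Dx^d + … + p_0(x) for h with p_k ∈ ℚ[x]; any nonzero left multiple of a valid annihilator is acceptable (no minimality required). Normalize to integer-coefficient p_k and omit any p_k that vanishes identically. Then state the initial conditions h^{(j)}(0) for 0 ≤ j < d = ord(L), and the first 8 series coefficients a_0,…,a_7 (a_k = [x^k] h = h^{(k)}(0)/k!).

f: a_k = 1, 1, 2, 3, 5, 8, 13, 21, …
g: a_k = 0, 4, -4, 16/3, -8, 64/5, -64/3, 256/7, …
f·g: L₀ = L_f ⊗_s L_g, ord ≤ 1·2.
∫: right-multiply L₀ by Dx.
L = (4 + 8·x)·Dx + (10·x + 10·x^2)·Dx^2 + (-1 - x + 3·x^2 + 2·x^3)·Dx^3  (order 3).
h: a_k = 0, 0, 2, 0, 7/3, 4/15, 176/45, 52/105, …
ICs: h(0) = 0, h′(0) = 0, h′′(0) = 4.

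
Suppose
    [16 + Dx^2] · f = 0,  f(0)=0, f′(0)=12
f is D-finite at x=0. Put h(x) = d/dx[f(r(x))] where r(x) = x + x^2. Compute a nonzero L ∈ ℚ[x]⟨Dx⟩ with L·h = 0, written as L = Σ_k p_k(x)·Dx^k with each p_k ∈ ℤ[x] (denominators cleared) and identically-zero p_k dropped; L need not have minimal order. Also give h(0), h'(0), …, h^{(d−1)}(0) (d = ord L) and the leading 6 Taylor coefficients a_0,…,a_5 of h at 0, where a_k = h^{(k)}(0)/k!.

L = (28 + 128·x + 384·x^2 + 512·x^3 + 256·x^4) + (-6 - 12·x)·Dx + (1 + 4·x + 4·x^2)·Dx^2  (order 2).
h: a_k = 12, 24, -96, -384, -352, 576, …
ICs: h(0) = 12, h′(0) = 24.

f: a_k = 0, 12, 0, -32, 0, 128/5, …
Substitute x→r, Dx→(1/r')Dx; clear ⇒ L₀.
h=h₀': d/dx-closure on L₀ ⇒ L.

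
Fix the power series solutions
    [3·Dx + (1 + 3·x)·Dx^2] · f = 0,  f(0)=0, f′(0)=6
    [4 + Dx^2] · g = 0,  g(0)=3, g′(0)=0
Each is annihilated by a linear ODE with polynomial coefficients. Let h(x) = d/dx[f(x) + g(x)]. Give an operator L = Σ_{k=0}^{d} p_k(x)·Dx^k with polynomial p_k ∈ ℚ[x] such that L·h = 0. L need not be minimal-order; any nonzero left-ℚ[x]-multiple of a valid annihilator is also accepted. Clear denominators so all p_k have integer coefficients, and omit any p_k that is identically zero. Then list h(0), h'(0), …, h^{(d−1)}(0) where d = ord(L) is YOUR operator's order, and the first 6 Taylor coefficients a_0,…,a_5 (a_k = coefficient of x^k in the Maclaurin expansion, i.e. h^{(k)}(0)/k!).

L = (348 + 144·x + 216·x^2) + (44 + 180·x + 216·x^2 + 216·x^3)·Dx + (87 + 36·x + 54·x^2)·Dx^2 + (11 + 45·x + 54·x^2 + 54·x^3)·Dx^3  (order 3).
h: a_k = 6, -30, 54, -154, 486, -7298/5, …
ICs: h(0) = 6, h′(0) = -30, h′′(0) = 108.

f: a_k = 0, 6, -9, 18, -81/2, 486/5, …
g: a_k = 3, 0, -6, 0, 2, 0, …
h₀=f+g: left-lcm gives L₀, ord ≤ 4.
Differentiate: ansatz ord ≤ ord L₀ ⇒ L.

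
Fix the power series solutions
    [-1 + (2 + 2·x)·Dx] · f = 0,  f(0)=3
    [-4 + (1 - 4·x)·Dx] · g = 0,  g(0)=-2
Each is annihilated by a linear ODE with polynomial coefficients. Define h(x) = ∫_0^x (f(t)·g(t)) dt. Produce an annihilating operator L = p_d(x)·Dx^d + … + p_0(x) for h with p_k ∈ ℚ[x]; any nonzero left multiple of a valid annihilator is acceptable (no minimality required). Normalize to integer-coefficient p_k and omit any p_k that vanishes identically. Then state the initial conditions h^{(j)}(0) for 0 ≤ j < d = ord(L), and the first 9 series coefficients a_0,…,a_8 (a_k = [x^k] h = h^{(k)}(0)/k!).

f: a_k = 3, 3/2, -3/8, 3/16, -15/128, 21/256, -63/1024, 99/2048, -1287/32768, …
g: a_k = -2, -8, -32, -128, -512, -2048, -8192, -32768, -131072, …
L₀ := L_f ⊗_s L_g (sym. prod.), ord ≤ 1.
h=∫₀ˣh₀: take L = L₀·Dx.
L = (9 + 4·x)·Dx + (-2 + 6·x + 8·x^2)·Dx^2  (order 2).
h: a_k = 0, -6, -27/2, -143/4, -3435/32, -21981/64, -293087/256, -14068113/3584, -112545003/8192, …
ICs: h(0) = 0, h′(0) = -6.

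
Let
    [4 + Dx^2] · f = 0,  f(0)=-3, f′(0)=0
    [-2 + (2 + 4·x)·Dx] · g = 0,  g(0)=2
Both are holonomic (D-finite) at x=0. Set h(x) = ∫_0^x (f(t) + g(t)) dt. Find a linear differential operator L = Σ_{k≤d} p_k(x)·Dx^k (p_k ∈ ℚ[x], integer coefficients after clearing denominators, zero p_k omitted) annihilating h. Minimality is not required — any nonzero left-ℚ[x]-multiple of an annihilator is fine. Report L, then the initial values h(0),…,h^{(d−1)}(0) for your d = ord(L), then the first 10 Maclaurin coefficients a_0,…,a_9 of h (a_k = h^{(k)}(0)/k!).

L = (-28 - 64·x - 64·x^2)·Dx + (12 + 88·x + 192·x^2 + 128·x^3)·Dx^2 + (-7 - 16·x - 16·x^2)·Dx^3 + (3 + 22·x + 48·x^2 + 32·x^3)·Dx^4  (order 4).
h: a_k = 0, -1, 1, 5/3, 1/4, -13/20, 7/24, -283/840, 33/64, -45173/60480, …
ICs: h(0) = 0, h′(0) = -1, h′′(0) = 2, h′′′(0) = 10.

f: a_k = -3, 0, 6, 0, -2, 0, 4/15, 0, -2/105, 0, …
g: a_k = 2, 2, -1, 1, -5/4, 7/4, -21/8, 33/8, -429/64, 715/64, …
Sum ⇒ L₀ = lclm(L_f,L_g) in ℚ(x)⟨Dx⟩.
h=∫₀ˣh₀: take L = L₀·Dx.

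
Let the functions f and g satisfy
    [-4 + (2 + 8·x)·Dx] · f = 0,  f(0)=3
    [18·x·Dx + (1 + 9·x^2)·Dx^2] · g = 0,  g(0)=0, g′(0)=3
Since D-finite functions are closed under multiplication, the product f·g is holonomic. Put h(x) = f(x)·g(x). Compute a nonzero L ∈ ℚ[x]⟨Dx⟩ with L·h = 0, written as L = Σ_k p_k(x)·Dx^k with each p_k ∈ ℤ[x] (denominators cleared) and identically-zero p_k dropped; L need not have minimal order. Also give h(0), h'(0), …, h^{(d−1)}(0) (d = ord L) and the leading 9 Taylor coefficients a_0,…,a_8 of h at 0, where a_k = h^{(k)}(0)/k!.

f: a_k = 3, 6, -6, 12, -30, 84, -252, 792, -2574, …
g: a_k = 0, 3, 0, -9, 0, 243/5, 0, -2187/7, 0, …
h₀=f·g: eliminate ⇒ L₀, order ≤ 1·2.
L = (12 - 36·x - 36·x^2) + (-4 + 2·x + 108·x^2 + 144·x^3)·Dx + (1 + 8·x + 25·x^2 + 72·x^3 + 144·x^4)·Dx^2  (order 2).
h: a_k = 0, 9, 18, -45, -18, 549/5, 2178/5, -60021/35, 11502/35, …
ICs: h(0) = 0, h′(0) = 9.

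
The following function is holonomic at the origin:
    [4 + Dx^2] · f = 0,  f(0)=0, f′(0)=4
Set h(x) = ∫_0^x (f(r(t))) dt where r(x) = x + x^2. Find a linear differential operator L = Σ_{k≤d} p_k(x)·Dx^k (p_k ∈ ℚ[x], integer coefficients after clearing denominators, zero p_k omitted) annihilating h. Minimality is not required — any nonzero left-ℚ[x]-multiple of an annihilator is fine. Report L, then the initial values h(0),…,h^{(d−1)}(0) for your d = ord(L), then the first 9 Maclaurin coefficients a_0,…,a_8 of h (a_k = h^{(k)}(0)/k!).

L = (4 + 24·x + 48·x^2 + 32·x^3)·Dx - 2·Dx^2 + (1 + 2·x)·Dx^3  (order 3).
h: a_k = 0, 0, 2, 4/3, -2/3, -8/5, -56/45, 0, 208/315, …
ICs: h(0) = 0, h′(0) = 0, h′′(0) = 4.

f: a_k = 0, 4, 0, -8/3, 0, 8/15, 0, -16/315, 0, …
h₀=f(r): pull back L_f along r ⇒ L₀.
Integrate: L := L₀·Dx.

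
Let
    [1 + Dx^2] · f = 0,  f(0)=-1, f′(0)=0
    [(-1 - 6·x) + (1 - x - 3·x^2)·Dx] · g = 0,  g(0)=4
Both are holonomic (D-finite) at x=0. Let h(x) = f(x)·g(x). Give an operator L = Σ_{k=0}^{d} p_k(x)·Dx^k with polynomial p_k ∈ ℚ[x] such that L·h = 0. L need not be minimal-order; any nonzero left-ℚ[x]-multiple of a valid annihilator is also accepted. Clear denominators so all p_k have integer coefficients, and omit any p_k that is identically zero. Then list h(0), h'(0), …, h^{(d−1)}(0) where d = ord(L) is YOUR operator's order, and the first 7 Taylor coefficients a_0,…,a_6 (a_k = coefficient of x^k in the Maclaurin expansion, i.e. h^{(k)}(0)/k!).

L = (5 + x + 3·x^2) + (2 + 12·x)·Dx + (-1 + x + 3·x^2)·Dx^2  (order 2).
h: a_k = -4, -4, -14, -26, -409/6, -877/6, -63119/180, …
ICs: h(0) = -4, h′(0) = -4.

f: a_k = -1, 0, 1/2, 0, -1/24, 0, 1/720, …
g: a_k = 4, 4, 16, 28, 76, 160, 388, …
f·g: L₀ = L_f ⊗_s L_g, ord ≤ 2·1.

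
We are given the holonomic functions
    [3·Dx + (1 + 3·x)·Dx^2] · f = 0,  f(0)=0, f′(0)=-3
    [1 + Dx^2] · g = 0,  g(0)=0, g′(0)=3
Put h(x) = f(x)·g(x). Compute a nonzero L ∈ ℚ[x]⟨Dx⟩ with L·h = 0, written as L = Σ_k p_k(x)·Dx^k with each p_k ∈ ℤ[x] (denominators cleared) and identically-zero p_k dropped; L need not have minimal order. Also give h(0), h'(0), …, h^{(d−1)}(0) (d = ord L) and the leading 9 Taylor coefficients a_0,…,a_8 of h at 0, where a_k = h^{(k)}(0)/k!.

f: a_k = 0, -3, 9/2, -9, 81/4, -243/5, 243/2, -2187/7, 6561/8, …
g: a_k = 0, 3, 0, -1/2, 0, 1/40, 0, -1/1680, 0, …
h₀=f·g: eliminate ⇒ L₀, order ≤ 2·2.
L = (-203 - 222·x - 189·x^2 + 432·x^3 + 324·x^4) + (-84 - 108·x + 648·x^2 + 648·x^3)·Dx + (-208 - 228·x - 54·x^2 + 864·x^3 + 648·x^4)·Dx^2 + (-84 - 108·x + 648·x^2 + 648·x^3)·Dx^3 + (-5 - 6·x + 135·x^2 + 432·x^3 + 324·x^4)·Dx^4  (order 4).
h: a_k = 0, 0, -9, 27/2, -51/2, 117/2, -1131/8, 28359/80, -511397/560, …
ICs: h(0) = 0, h′(0) = 0, h′′(0) = -18, h′′′(0) = 81.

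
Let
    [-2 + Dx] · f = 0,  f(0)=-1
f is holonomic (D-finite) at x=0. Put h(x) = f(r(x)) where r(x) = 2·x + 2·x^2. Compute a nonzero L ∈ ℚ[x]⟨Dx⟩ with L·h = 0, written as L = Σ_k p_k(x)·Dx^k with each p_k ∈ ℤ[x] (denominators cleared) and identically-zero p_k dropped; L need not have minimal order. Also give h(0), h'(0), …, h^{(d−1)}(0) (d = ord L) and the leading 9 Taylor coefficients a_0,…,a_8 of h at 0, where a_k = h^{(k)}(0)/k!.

f: a_k = -1, -2, -2, -4/3, -2/3, -4/15, -4/45, -8/315, -2/315, …
L₀ from L_f via x↦r, Dx↦r'^{-1}Dx.
L = (-4 - 8·x) + Dx  (order 1).
h: a_k = -1, -4, -12, -80/3, -152/3, -416/5, -5536/45, -52096/315, -1440/7, …
ICs: h(0) = -1.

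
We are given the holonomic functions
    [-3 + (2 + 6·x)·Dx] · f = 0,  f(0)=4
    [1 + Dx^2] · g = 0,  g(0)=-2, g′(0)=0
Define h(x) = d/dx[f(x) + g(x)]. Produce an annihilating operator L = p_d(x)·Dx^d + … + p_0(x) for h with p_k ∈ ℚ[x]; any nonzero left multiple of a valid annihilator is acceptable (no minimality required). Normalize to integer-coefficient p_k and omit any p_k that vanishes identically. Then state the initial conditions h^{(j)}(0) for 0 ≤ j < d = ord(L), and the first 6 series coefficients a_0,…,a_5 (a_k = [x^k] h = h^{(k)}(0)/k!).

f: a_k = 4, 6, -9/2, 27/4, -405/32, 1701/64, …
g: a_k = -2, 0, 1, 0, -1/12, 0, …
Weyl lclm of L_f,L_g ⇒ L₀ (ord ≤ 3).
h₀' ⇒ L via d/dx closure of L₀.
L = (-417 - 72·x - 108·x^2) + (-62 - 234·x - 216·x^2 - 216·x^3)·Dx + (-417 - 72·x - 108·x^2)·Dx^2 + (-62 - 234·x - 216·x^2 - 216·x^3)·Dx^3  (order 3).
h: a_k = 6, -7, 81/4, -1223/24, 8505/64, -688873/1920, …
ICs: h(0) = 6, h′(0) = -7, h′′(0) = 81/2.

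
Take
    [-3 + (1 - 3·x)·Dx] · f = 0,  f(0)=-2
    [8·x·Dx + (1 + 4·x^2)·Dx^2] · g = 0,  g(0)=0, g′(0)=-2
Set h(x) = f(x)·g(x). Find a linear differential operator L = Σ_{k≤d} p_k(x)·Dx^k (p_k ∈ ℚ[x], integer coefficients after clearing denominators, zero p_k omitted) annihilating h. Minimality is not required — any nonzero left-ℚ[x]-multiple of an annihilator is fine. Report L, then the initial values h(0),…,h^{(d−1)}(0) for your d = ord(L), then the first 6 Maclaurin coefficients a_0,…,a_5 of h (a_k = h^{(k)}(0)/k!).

f: a_k = -2, -6, -18, -54, -162, -486, …
g: a_k = 0, -2, 0, 8/3, 0, -32/5, …
L₀ := L_f ⊗_s L_g (sym. prod.), ord ≤ 2.
L = 24·x + (6 - 8·x + 48·x^2)·Dx + (-1 + 3·x - 4·x^2 + 12·x^3)·Dx^2  (order 2).
h: a_k = 0, 4, 12, 92/3, 92, 1444/5, …
ICs: h(0) = 0, h′(0) = 4.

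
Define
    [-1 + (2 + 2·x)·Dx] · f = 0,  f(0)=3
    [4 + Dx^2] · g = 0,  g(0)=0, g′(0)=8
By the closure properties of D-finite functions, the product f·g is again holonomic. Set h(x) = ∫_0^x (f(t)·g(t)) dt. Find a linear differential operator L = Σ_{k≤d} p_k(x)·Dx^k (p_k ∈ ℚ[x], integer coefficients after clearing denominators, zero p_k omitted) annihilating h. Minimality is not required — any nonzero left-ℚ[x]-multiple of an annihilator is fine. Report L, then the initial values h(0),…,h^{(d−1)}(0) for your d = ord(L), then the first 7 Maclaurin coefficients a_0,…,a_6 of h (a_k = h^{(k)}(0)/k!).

L = (19 + 32·x + 16·x^2)·Dx + (-4 - 4·x)·Dx^2 + (4 + 8·x + 4·x^2)·Dx^3  (order 3).
h: a_k = 0, 0, 12, 4, -19/4, -13/10, 341/480, …
ICs: h(0) = 0, h′(0) = 0, h′′(0) = 24.

f: a_k = 3, 3/2, -3/8, 3/16, -15/128, 21/256, -63/1024, …
g: a_k = 0, 8, 0, -16/3, 0, 16/15, 0, …
Product ⇒ symmetric product L₀, ord ≤ 2.
h=∫h₀ ⇒ L = L₀·Dx.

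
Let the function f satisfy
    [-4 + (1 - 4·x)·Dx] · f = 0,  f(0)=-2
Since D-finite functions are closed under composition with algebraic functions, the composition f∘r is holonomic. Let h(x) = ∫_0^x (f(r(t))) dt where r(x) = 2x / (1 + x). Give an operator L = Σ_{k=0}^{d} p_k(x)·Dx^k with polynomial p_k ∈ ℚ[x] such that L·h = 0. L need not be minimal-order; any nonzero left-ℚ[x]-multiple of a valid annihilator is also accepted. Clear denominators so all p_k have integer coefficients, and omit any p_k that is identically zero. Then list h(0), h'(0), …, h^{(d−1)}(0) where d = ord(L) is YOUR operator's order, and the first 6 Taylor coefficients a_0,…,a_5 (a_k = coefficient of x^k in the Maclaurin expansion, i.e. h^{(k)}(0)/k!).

L = 8·Dx + (-1 + 6·x + 7·x^2)·Dx^2  (order 2).
h: a_k = 0, -2, -8, -112/3, -196, -5488/5, …
ICs: h(0) = 0, h′(0) = -2.

f: a_k = -2, -8, -32, -128, -512, -2048, …
Change of var in L_f (x↦r) gives L₀.
h=∫h₀ ⇒ L = L₀·Dx.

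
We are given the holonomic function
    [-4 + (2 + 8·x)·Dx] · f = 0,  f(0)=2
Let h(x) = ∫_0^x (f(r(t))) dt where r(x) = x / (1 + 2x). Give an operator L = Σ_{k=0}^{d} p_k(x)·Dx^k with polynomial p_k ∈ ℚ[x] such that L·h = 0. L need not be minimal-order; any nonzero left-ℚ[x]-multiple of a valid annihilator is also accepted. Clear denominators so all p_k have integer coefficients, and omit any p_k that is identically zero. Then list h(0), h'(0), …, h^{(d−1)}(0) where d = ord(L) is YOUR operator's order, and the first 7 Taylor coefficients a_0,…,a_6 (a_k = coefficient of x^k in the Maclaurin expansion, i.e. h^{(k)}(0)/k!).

L = -2·Dx + (1 + 8·x + 12·x^2)·Dx^2  (order 2).
h: a_k = 0, 2, 2, -4, 10, -148/5, 100, …
ICs: h(0) = 0, h′(0) = 2.

f: a_k = 2, 4, -4, 8, -20, 56, -168, …
f∘r: x↦r, Dx↦Dx/r' in L_f ⇒ L₀.
h=∫h₀ ⇒ L = L₀·Dx.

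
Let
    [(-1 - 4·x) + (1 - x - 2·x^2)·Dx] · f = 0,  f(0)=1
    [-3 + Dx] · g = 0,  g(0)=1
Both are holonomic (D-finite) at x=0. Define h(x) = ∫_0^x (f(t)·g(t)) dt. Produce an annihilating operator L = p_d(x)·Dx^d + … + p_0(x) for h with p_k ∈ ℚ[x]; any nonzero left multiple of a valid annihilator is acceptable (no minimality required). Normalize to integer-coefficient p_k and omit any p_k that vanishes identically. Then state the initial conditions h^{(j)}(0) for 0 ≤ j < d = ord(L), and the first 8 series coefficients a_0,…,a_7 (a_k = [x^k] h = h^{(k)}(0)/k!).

L = (4 + x - 6·x^2)·Dx + (-1 + x + 2·x^2)·Dx^2  (order 2).
h: a_k = 0, 1, 2, 7/2, 23/4, 379/40, 159/10, 15293/560, …
ICs: h(0) = 0, h′(0) = 1.

f: a_k = 1, 1, 3, 5, 11, 21, 43, 85, …
g: a_k = 1, 3, 9/2, 9/2, 27/8, 81/40, 81/80, 243/560, …
L₀ := L_f ⊗_s L_g (sym. prod.), ord ≤ 1.
∫: right-multiply L₀ by Dx.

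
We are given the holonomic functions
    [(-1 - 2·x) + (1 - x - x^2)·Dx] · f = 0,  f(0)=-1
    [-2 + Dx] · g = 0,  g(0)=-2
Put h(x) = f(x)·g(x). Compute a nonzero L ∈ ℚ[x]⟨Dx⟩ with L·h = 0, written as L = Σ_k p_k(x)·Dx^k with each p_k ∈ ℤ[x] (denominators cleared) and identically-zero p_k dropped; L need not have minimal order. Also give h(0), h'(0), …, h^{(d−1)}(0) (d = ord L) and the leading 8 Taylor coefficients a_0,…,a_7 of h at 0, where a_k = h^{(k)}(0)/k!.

f: a_k = -1, -1, -2, -3, -5, -8, -13, -21, …
g: a_k = -2, -4, -4, -8/3, -4/3, -8/15, -8/45, -16/315, …
h₀=f·g: eliminate ⇒ L₀, order ≤ 1·1.
L = (3 - 2·x^2) + (-1 + x + x^2)·Dx  (order 1).
h: a_k = 2, 6, 12, 62/3, 34, 276/5, 4022/45, 5062/35, …
ICs: h(0) = 2.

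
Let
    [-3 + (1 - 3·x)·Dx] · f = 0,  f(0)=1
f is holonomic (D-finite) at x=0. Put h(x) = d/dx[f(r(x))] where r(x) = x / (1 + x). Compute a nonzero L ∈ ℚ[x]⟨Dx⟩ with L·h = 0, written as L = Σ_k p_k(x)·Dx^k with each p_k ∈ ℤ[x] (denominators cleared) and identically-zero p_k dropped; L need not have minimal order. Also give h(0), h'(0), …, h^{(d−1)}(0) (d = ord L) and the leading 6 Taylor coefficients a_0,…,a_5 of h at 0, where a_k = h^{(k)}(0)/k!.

L = 4 + (-1 + 2·x)·Dx  (order 1).
h: a_k = 3, 12, 36, 96, 240, 576, …
ICs: h(0) = 3.

f: a_k = 1, 3, 9, 27, 81, 243, …
Change of var in L_f (x↦r) gives L₀.
Differentiate: ansatz ord ≤ ord L₀ ⇒ L.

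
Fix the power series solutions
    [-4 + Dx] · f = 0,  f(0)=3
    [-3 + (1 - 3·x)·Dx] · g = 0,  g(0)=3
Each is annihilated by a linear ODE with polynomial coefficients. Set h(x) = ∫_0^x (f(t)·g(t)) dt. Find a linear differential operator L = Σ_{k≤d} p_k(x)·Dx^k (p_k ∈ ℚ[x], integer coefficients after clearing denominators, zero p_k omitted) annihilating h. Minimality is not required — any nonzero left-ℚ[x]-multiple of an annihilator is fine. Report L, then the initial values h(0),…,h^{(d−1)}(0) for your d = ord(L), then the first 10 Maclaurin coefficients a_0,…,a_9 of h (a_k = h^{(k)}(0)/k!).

L = (7 - 12·x)·Dx + (-1 + 3·x)·Dx^2  (order 2).
h: a_k = 0, 9, 63/2, 87, 879/4, 2733/5, 13793/10, 124393/35, 2613277/280, 1120049/45, …
ICs: h(0) = 0, h′(0) = 9.

f: a_k = 3, 12, 24, 32, 32, 128/5, 256/15, 1024/105, 512/105, 2048/945, …
g: a_k = 3, 9, 27, 81, 243, 729, 2187, 6561, 19683, 59049, …
f·g: L₀ = L_f ⊗_s L_g, ord ≤ 1·1.
h=∫h₀ ⇒ L = L₀·Dx.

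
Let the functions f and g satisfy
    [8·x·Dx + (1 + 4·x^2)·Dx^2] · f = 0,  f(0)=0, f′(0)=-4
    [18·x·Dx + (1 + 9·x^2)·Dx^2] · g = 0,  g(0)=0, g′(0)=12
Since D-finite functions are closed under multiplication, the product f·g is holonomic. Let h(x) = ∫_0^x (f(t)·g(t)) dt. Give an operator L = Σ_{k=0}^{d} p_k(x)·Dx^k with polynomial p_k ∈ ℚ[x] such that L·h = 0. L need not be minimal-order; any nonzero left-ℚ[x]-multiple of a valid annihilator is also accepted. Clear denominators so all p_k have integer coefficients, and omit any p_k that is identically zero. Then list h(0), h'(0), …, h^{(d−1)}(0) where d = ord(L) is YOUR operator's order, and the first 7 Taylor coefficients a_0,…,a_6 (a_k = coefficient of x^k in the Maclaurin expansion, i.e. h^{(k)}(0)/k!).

f: a_k = 0, -4, 0, 16/3, 0, -64/5, 0, …
g: a_k = 0, 12, 0, -36, 0, 972/5, 0, …
Sym-product of L_f,L_g gives L₀ (≤ ord 4).
h=∫₀ˣh₀: take L = L₀·Dx.
L = (-864·x - 18720·x^3 - 82944·x^5 + 134784·x^7 + 1119744·x^9)·Dx^2 + (-52 - 3036·x^2 - 33696·x^4 - 72576·x^6 + 471744·x^8 + 1679616·x^10)·Dx^3 + (-104·x - 2072·x^3 - 11232·x^5 + 13968·x^7 + 269568·x^9 + 559872·x^11)·Dx^4 + (-1 - 26·x^2 - 205·x^4 + 7380·x^8 + 33696·x^10 + 46656·x^12)·Dx^5  (order 5).
h: a_k = 0, 0, 0, -16, 0, 208/5, 0, …
ICs: h(0) = 0, h′(0) = 0, h′′(0) = 0, h′′′(0) = -96, h′′′′(0) = 0.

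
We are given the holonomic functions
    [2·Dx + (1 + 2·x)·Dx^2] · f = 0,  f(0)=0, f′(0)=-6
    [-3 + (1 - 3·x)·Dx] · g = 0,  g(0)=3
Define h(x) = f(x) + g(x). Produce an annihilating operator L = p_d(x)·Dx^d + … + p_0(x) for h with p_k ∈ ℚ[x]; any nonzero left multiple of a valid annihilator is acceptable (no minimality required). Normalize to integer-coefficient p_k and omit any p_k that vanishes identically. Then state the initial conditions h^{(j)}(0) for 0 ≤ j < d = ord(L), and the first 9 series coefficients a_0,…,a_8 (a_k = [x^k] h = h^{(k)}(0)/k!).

f: a_k = 0, -6, 6, -8, 12, -96/5, 32, -384/7, 96, …
g: a_k = 3, 9, 27, 81, 243, 729, 2187, 6561, 19683, …
Sum ⇒ L₀ = lclm(L_f,L_g) in ℚ(x)⟨Dx⟩.
L = (-78 - 36·x)·Dx + (-23 - 132·x - 72·x^2)·Dx^2 + (4 - x - 27·x^2 - 18·x^3)·Dx^3  (order 3).
h: a_k = 3, 3, 33, 73, 255, 3549/5, 2219, 45543/7, 19779, …
ICs: h(0) = 3, h′(0) = 3, h′′(0) = 66.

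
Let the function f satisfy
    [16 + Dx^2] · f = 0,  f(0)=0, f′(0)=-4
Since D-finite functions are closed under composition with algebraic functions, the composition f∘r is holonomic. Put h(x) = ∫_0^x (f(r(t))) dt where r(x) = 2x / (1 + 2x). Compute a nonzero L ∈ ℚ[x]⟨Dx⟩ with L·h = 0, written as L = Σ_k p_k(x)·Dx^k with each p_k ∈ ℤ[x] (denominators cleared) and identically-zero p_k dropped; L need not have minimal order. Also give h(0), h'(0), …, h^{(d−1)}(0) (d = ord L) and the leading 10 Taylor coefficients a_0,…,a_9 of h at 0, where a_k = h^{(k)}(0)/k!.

L = 64·Dx + (4 + 24·x + 48·x^2 + 32·x^3)·Dx^2 + (1 + 8·x + 24·x^2 + 32·x^3 + 16·x^4)·Dx^3  (order 3).
h: a_k = 0, 0, -4, 16/3, 40/3, -448/5, 12352/45, -3840/7, 157504/315, 644096/405, …
ICs: h(0) = 0, h′(0) = 0, h′′(0) = -8.

f: a_k = 0, -4, 0, 32/3, 0, -128/15, 0, 1024/315, 0, -2048/2835, …
L₀ from L_f via x↦r, Dx↦r'^{-1}Dx.
h=∫₀ˣh₀: take L = L₀·Dx.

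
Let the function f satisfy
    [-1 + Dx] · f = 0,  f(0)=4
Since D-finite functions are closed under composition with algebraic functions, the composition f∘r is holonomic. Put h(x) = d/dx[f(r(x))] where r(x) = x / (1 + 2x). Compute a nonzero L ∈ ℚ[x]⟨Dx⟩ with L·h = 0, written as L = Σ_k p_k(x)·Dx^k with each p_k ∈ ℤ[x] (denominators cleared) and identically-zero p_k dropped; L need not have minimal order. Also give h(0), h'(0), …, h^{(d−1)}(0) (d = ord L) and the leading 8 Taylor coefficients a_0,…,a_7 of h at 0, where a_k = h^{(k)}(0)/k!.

L = (-3 - 8·x) + (-1 - 4·x - 4·x^2)·Dx  (order 1).
h: a_k = 4, -12, 26, -142/3, 147/2, -2699/30, 9157/180, 68731/420, …
ICs: h(0) = 4.

f: a_k = 4, 4, 2, 2/3, 1/6, 1/30, 1/180, 1/1260, …
f∘r: x↦r, Dx↦Dx/r' in L_f ⇒ L₀.
h=h₀': d/dx-closure on L₀ ⇒ L.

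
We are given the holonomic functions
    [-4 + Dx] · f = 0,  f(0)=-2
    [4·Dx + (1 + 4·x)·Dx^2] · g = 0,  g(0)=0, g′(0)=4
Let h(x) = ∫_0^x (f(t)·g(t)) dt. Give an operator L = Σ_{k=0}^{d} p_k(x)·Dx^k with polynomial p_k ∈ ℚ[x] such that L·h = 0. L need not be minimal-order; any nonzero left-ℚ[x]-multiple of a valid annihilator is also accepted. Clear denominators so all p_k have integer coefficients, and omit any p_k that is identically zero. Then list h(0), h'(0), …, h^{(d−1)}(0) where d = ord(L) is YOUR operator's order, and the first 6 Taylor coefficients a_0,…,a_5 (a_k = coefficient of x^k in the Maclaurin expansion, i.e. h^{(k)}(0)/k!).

L = 64·x·Dx + (-4 - 32·x)·Dx^2 + (1 + 4·x)·Dx^3  (order 3).
h: a_k = 0, 0, -4, -16/3, -32/3, 0, …
ICs: h(0) = 0, h′(0) = 0, h′′(0) = -8.

f: a_k = -2, -8, -16, -64/3, -64/3, -256/15, …
g: a_k = 0, 4, -8, 64/3, -64, 1024/5, …
f·g: L₀ = L_f ⊗_s L_g, ord ≤ 1·2.
Integrate: L := L₀·Dx.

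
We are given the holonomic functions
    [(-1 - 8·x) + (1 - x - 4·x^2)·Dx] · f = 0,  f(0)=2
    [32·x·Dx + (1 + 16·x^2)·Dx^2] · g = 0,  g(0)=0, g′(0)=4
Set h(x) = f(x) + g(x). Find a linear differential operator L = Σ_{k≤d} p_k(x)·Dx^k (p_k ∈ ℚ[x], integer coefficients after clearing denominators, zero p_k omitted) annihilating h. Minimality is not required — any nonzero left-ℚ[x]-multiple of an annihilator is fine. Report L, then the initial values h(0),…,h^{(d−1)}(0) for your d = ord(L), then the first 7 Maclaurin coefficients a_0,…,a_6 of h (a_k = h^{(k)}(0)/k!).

f: a_k = 2, 2, 10, 18, 58, 130, 362, …
g: a_k = 0, 4, 0, -64/3, 0, 1024/5, 0, …
L₀ := lclm(L_f,L_g); ord L₀ ≤ 1+2.
L = (-160 + 640·x + 14848·x^2 + 36864·x^3 + 178176·x^4 + 98304·x^6)·Dx + (43 + 336·x + 16·x^2 + 3072·x^3 + 35072·x^4 + 124928·x^5 + 12288·x^6 + 98304·x^7)·Dx^2 + (-5 - 23·x - 272·x^2 - 16·x^3 - 2368·x^4 + 5888·x^5 + 12288·x^6 + 4096·x^7 + 16384·x^8)·Dx^3  (order 3).
h: a_k = 2, 6, 10, -10/3, 58, 1674/5, 362, …
ICs: h(0) = 2, h′(0) = 6, h′′(0) = 20.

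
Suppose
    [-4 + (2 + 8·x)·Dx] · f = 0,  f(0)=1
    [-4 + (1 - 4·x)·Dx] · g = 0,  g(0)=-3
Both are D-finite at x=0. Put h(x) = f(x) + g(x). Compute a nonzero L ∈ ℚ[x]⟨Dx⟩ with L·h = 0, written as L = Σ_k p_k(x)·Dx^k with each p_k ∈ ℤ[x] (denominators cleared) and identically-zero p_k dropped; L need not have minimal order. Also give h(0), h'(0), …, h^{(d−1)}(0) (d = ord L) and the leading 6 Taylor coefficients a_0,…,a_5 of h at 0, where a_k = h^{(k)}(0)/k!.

f: a_k = 1, 2, -2, 4, -10, 28, …
g: a_k = -3, -12, -48, -192, -768, -3072, …
h₀=f+g: left-lcm gives L₀, ord ≤ 2.
L = (40 + 96·x) + (-18 - 112·x - 288·x^2)·Dx + (1 + 12·x - 16·x^2 - 192·x^3)·Dx^2  (order 2).
h: a_k = -2, -10, -50, -188, -778, -3044, …
ICs: h(0) = -2, h′(0) = -10.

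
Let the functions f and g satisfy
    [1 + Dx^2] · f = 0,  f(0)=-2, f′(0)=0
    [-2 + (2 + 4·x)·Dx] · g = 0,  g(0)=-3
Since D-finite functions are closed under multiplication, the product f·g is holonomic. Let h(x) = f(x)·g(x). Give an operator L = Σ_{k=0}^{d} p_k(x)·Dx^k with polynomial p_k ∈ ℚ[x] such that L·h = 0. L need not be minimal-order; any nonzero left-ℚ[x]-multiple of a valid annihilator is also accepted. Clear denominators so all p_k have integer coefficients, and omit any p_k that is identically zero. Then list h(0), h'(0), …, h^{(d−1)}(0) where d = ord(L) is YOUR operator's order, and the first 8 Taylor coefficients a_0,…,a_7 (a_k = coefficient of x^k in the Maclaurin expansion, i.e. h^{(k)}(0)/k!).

L = (4 + 4·x + 4·x^2) + (-2 - 4·x)·Dx + (1 + 4·x + 4·x^2)·Dx^2  (order 2).
h: a_k = 6, 6, -6, 0, -2, 4, -92/15, 148/15, …
ICs: h(0) = 6, h′(0) = 6.

f: a_k = -2, 0, 1, 0, -1/12, 0, 1/360, 0, …
g: a_k = -3, -3, 3/2, -3/2, 15/8, -21/8, 63/16, -99/16, …
L₀ := L_f ⊗_s L_g (sym. prod.), ord ≤ 2.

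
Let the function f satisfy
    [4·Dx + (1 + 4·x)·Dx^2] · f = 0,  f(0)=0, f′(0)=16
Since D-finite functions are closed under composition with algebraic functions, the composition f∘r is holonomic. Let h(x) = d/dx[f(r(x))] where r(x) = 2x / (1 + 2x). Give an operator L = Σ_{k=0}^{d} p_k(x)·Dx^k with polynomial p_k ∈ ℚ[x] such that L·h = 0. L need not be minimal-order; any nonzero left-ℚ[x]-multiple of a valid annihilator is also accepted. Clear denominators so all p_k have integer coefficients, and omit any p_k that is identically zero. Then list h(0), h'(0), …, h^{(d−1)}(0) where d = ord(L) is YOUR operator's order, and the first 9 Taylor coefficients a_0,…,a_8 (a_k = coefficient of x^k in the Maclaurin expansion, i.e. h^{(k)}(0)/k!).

f: a_k = 0, 16, -32, 256/3, -256, 4096/5, -8192/3, 65536/7, -32768, …
h₀=f(r): pull back L_f along r ⇒ L₀.
h=h₀': d/dx-closure on L₀ ⇒ L.
L = (12 + 40·x) + (1 + 12·x + 20·x^2)·Dx  (order 1).
h: a_k = 32, -384, 3968, -39936, 399872, -3999744, 39999488, -399998976, 3999997952, …
ICs: h(0) = 32.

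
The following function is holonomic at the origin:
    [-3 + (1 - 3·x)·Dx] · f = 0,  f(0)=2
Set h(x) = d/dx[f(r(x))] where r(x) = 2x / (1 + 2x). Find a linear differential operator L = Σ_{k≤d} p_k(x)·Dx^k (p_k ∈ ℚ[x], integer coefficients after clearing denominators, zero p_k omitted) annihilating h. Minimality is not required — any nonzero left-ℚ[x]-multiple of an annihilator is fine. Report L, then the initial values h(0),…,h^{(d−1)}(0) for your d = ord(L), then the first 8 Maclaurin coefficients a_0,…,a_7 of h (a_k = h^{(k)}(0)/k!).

f: a_k = 2, 6, 18, 54, 162, 486, 1458, 4374, …
h₀=f(r): pull back L_f along r ⇒ L₀.
Derive L from L₀ (diff closure).
L = 8 + (-1 + 4·x)·Dx  (order 1).
h: a_k = 12, 96, 576, 3072, 15360, 73728, 344064, 1572864, …
ICs: h(0) = 12.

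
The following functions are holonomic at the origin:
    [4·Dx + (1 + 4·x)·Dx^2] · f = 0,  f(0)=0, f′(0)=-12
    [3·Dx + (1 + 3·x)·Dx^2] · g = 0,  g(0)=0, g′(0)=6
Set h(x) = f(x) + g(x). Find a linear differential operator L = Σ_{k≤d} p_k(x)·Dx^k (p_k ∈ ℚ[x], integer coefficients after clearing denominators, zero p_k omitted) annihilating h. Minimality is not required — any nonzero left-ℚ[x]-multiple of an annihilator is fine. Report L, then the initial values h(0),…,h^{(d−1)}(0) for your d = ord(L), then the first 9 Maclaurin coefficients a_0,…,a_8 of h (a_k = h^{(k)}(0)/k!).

L = 24·Dx + (14 + 48·x)·Dx^2 + (1 + 7·x + 12·x^2)·Dx^3  (order 3).
h: a_k = 0, -6, 15, -46, 303/2, -2586/5, 1805, -44778/7, 91743/4, …
ICs: h(0) = 0, h′(0) = -6, h′′(0) = 30.

f: a_k = 0, -12, 24, -64, 192, -3072/5, 2048, -49152/7, 24576, …
g: a_k = 0, 6, -9, 18, -81/2, 486/5, -243, 4374/7, -6561/4, …
Sum ⇒ L₀ = lclm(L_f,L_g) in ℚ(x)⟨Dx⟩.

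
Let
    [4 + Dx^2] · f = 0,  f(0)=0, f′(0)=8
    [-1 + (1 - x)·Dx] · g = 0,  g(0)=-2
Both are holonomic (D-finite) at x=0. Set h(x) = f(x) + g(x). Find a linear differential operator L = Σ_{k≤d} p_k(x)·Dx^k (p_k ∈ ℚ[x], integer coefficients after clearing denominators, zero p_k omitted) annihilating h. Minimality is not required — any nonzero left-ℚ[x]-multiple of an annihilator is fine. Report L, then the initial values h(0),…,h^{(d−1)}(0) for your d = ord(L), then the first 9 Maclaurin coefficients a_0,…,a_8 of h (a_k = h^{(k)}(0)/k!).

f: a_k = 0, 8, 0, -16/3, 0, 16/15, 0, -32/315, 0, …
g: a_k = -2, -2, -2, -2, -2, -2, -2, -2, -2, …
Sum ⇒ L₀ = lclm(L_f,L_g) in ℚ(x)⟨Dx⟩.
L = (-20 + 16·x - 8·x^2) + (12 - 28·x + 24·x^2 - 8·x^3)·Dx + (-5 + 4·x - 2·x^2)·Dx^2 + (3 - 7·x + 6·x^2 - 2·x^3)·Dx^3  (order 3).
h: a_k = -2, 6, -2, -22/3, -2, -14/15, -2, -662/315, -2, …
ICs: h(0) = -2, h′(0) = 6, h′′(0) = -4.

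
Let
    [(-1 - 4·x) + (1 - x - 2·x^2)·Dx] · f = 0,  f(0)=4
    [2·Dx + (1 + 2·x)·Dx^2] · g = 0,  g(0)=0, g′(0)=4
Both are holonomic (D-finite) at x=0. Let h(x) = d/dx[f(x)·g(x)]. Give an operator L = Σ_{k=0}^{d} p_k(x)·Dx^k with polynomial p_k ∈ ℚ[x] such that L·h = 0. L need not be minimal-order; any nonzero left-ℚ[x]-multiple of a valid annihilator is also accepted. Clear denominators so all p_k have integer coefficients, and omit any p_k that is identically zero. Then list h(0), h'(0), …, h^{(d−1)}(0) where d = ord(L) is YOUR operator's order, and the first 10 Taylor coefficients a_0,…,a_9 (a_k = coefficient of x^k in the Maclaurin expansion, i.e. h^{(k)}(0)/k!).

L = (60 + 216·x + 288·x^2) + (5 + 66·x + 240·x^2 + 224·x^3)·Dx + (-3 - 11·x + 4·x^2 + 44·x^3 + 32·x^4)·Dx^2  (order 2).
h: a_k = 16, 0, 160, 256/3, 896, 4096/5, 67328/15, 36864/7, 754688/35, 1822720/63, …
ICs: h(0) = 16, h′(0) = 0.

f: a_k = 4, 4, 12, 20, 44, 84, 172, 340, 684, 1364, …
g: a_k = 0, 4, -4, 16/3, -8, 64/5, -64/3, 256/7, -64, 1024/9, …
L₀ := L_f ⊗_s L_g (sym. prod.), ord ≤ 2.
h₀' ⇒ L via d/dx closure of L₀.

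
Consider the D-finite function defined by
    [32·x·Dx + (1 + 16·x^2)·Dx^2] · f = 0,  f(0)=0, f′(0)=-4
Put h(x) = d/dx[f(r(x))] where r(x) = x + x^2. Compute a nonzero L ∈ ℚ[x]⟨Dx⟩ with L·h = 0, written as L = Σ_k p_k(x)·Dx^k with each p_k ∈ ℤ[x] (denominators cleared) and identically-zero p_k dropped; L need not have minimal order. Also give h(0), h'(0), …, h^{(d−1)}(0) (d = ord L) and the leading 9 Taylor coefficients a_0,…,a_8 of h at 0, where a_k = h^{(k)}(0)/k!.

f: a_k = 0, -4, 0, 64/3, 0, -1024/5, 0, 16384/7, 0, …
L₀ from L_f via x↦r, Dx↦r'^{-1}Dx.
h₀' ⇒ L via d/dx closure of L₀.
L = (-2 + 32·x + 128·x^2 + 192·x^3 + 96·x^4) + (1 + 2·x + 16·x^2 + 64·x^3 + 80·x^4 + 32·x^5)·Dx  (order 1).
h: a_k = -4, -8, 64, 256, -704, -6016, 2048, 114688, 171008, …
ICs: h(0) = -4.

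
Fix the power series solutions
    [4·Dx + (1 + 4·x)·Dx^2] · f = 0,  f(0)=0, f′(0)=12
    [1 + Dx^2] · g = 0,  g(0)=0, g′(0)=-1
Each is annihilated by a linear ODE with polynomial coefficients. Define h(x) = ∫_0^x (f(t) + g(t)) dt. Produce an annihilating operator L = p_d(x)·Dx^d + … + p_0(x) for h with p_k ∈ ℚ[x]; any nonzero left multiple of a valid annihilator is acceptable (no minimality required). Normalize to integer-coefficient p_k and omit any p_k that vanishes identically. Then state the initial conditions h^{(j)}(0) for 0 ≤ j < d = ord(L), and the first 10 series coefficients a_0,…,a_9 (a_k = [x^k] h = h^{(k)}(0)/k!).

f: a_k = 0, 12, -24, 64, -192, 3072/5, -2048, 49152/7, -24576, 262144/3, …
g: a_k = 0, -1, 0, 1/6, 0, -1/120, 0, 1/5040, 0, -1/362880, …
L₀ := lclm(L_f,L_g); ord L₀ ≤ 2+2.
∫: right-multiply L₀ by Dx.
L = (388 + 32·x + 64·x^2)·Dx^2 + (33 + 140·x + 48·x^2 + 64·x^3)·Dx^3 + (388 + 32·x + 64·x^2)·Dx^4 + (33 + 140·x + 48·x^2 + 64·x^3)·Dx^5  (order 5).
h: a_k = 0, 0, 11/2, -8, 385/24, -192/5, 73727/720, -2048/7, 35389441/40320, -8192/3, …
ICs: h(0) = 0, h′(0) = 0, h′′(0) = 11, h′′′(0) = -48, h′′′′(0) = 385.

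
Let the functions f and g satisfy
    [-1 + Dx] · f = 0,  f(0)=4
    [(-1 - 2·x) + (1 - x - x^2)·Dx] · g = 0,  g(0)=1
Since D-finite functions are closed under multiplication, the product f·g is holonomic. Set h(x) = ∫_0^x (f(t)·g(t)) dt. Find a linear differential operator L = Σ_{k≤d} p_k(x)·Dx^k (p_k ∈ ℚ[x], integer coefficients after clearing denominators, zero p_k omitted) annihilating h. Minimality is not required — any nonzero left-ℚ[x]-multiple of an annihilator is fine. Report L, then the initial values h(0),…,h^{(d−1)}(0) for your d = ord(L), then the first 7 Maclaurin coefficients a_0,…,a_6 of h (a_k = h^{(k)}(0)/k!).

L = (2 + x - x^2)·Dx + (-1 + x + x^2)·Dx^2  (order 2).
h: a_k = 0, 4, 4, 14/3, 17/3, 221/30, 893/90, …
ICs: h(0) = 0, h′(0) = 4.

f: a_k = 4, 4, 2, 2/3, 1/6, 1/30, 1/180, …
g: a_k = 1, 1, 2, 3, 5, 8, 13, …
h₀=f·g: eliminate ⇒ L₀, order ≤ 1·1.
h=∫₀ˣh₀: take L = L₀·Dx.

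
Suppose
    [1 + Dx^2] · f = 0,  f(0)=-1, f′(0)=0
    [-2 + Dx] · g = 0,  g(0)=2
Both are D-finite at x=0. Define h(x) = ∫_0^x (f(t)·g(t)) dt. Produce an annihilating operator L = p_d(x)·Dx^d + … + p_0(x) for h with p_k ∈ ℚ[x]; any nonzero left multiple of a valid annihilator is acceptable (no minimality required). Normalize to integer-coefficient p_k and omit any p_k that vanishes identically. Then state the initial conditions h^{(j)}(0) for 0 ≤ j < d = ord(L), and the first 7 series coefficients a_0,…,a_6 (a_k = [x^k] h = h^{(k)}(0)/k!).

L = 5·Dx - 4·Dx^2 + Dx^3  (order 3).
h: a_k = 0, -2, -2, -1, -1/6, 7/60, 19/180, …
ICs: h(0) = 0, h′(0) = -2, h′′(0) = -4.

f: a_k = -1, 0, 1/2, 0, -1/24, 0, 1/720, …
g: a_k = 2, 4, 4, 8/3, 4/3, 8/15, 8/45, …
h₀=f·g: eliminate ⇒ L₀, order ≤ 2·1.
∫: right-multiply L₀ by Dx.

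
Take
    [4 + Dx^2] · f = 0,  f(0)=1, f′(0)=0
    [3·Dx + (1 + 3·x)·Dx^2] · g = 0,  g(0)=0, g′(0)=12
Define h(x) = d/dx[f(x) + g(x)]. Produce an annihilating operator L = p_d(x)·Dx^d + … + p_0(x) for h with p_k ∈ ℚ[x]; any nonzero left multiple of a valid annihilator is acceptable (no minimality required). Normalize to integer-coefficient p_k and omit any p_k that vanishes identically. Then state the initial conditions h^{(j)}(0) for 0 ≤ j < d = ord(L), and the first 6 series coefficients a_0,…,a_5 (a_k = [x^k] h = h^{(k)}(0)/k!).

L = (348 + 144·x + 216·x^2) + (44 + 180·x + 216·x^2 + 216·x^3)·Dx + (87 + 36·x + 54·x^2)·Dx^2 + (11 + 45·x + 54·x^2 + 54·x^3)·Dx^3  (order 3).
h: a_k = 12, -40, 108, -964/3, 972, -43748/15, …
ICs: h(0) = 12, h′(0) = -40, h′′(0) = 216.

f: a_k = 1, 0, -2, 0, 2/3, 0, …
g: a_k = 0, 12, -18, 36, -81, 972/5, …
f+g: L₀ = lclm(L_f,L_g), ord ≤ 2+2.
h₀' ⇒ L via d/dx closure of L₀.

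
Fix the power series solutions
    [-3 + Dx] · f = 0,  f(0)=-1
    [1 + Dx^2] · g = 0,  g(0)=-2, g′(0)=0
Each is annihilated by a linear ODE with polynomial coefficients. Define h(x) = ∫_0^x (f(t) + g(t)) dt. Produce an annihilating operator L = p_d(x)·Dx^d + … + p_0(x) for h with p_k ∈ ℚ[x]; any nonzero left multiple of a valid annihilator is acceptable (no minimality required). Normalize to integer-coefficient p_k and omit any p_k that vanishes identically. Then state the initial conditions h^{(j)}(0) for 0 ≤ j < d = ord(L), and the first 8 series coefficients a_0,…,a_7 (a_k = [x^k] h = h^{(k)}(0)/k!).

f: a_k = -1, -3, -9/2, -9/2, -27/8, -81/40, -81/80, -243/560, …
g: a_k = -2, 0, 1, 0, -1/12, 0, 1/360, 0, …
h₀=f+g: left-lcm gives L₀, ord ≤ 3.
h=∫h₀ ⇒ L = L₀·Dx.
L = -3·Dx + Dx^2 - 3·Dx^3 + Dx^4  (order 4).
h: a_k = 0, -3, -3/2, -7/6, -9/8, -83/120, -27/80, -727/5040, …
ICs: h(0) = 0, h′(0) = -3, h′′(0) = -3, h′′′(0) = -7.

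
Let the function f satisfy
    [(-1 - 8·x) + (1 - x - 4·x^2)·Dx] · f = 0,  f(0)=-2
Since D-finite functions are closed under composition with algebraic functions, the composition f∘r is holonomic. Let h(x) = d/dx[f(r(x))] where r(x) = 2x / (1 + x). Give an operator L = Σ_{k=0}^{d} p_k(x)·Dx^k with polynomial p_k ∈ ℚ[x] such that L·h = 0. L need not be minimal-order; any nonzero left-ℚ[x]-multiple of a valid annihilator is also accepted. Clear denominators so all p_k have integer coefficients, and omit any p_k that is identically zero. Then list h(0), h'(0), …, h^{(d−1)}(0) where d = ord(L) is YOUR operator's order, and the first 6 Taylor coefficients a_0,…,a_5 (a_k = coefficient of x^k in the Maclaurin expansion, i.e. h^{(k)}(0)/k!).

f: a_k = -2, -2, -10, -18, -58, -130, …
f∘r: x↦r, Dx↦Dx/r' in L_f ⇒ L₀.
h₀' ⇒ L via d/dx closure of L₀.
L = (18 + 102·x + 918·x^2 + 578·x^3) + (-1 - 18·x + 306·x^3 + 289·x^4)·Dx  (order 1).
h: a_k = -4, -72, -204, -2448, -5780, -62424, …
ICs: h(0) = -4.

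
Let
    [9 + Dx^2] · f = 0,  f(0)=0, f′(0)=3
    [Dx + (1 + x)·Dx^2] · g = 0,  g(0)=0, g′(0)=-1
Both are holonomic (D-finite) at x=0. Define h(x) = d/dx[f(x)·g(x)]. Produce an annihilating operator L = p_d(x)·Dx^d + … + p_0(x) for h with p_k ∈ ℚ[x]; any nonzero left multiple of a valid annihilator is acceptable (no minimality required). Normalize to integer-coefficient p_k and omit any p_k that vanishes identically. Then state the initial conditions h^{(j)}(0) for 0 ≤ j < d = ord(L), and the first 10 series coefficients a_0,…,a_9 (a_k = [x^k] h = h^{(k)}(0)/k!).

f: a_k = 0, 3, 0, -9/2, 0, 81/40, 0, -243/560, 0, 243/4480, …
g: a_k = 0, -1, 1/2, -1/3, 1/4, -1/5, 1/6, -1/7, 1/8, -1/9, …
Product ⇒ symmetric product L₀, ord ≤ 4.
Derive L from L₀ (diff closure).
L = (13743 + 107892·x + 319302·x^2 + 475308·x^3 + 381267·x^4 + 157464·x^5 + 26244·x^6) + (4104 + 24192·x + 53460·x^2 + 56700·x^3 + 29160·x^4 + 5832·x^5)·Dx + (4020 + 27828·x + 76770·x^2 + 109512·x^3 + 85698·x^4 + 34992·x^5 + 5832·x^6)·Dx^2 + (456 + 2688·x + 5940·x^2 + 6300·x^3 + 3240·x^4 + 648·x^5)·Dx^3 + (277 + 1760·x + 4588·x^2 + 6300·x^3 + 4815·x^4 + 1944·x^5 + 324·x^6)·Dx^4  (order 4).
h: a_k = 0, -6, 9/2, 14, -15/2, -27/4, 217/80, 129/70, -27/35, -341/6720, …
ICs: h(0) = 0, h′(0) = -6, h′′(0) = 9, h′′′(0) = 84.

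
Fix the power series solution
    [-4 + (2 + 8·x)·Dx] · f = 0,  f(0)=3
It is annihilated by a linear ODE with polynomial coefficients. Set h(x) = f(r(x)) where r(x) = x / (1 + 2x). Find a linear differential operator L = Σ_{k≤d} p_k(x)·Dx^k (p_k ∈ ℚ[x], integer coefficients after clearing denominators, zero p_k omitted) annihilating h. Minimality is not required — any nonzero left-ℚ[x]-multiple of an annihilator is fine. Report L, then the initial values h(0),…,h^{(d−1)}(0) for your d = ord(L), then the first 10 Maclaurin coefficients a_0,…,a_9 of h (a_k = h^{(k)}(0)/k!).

f: a_k = 3, 6, -6, 12, -30, 84, -252, 792, -2574, 8580, …
L₀ from L_f via x↦r, Dx↦r'^{-1}Dx.
L = -2 + (1 + 8·x + 12·x^2)·Dx  (order 1).
h: a_k = 3, 6, -18, 60, -222, 900, -3924, 18072, -86670, 428388, …
ICs: h(0) = 3.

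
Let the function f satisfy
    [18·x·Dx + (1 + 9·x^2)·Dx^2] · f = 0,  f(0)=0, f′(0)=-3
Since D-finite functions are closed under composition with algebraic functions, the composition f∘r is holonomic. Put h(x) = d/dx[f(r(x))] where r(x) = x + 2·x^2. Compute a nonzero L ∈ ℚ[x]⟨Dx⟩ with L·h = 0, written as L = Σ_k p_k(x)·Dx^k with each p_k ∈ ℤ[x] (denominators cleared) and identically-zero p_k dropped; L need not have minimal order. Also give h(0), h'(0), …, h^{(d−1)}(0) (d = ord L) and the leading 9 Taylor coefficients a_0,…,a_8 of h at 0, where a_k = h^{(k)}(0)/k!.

f: a_k = 0, -3, 0, 9, 0, -243/5, 0, 2187/7, 0, …
h₀=f(r): pull back L_f along r ⇒ L₀.
Differentiate: ansatz ord ≤ ord L₀ ⇒ L.
L = (-4 + 18·x + 144·x^2 + 432·x^3 + 432·x^4) + (1 + 4·x + 9·x^2 + 72·x^3 + 180·x^4 + 144·x^5)·Dx  (order 1).
h: a_k = -3, -12, 27, 216, 297, -2484, -11421, 3888, 181521, …
ICs: h(0) = -3.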